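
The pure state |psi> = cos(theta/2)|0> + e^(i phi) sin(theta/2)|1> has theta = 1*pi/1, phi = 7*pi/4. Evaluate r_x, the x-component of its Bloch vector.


theta = 3.1416, phi = 5.4978
r_x = sin(theta)*cos(phi) = 0.0000 * 0.7071
r_x = 0.0000

0.0000


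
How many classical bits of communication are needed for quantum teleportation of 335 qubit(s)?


Quantum teleportation requires 2 classical bits per qubit teleported.
335 qubit(s) -> 2 * 335 = 670 classical bits

670


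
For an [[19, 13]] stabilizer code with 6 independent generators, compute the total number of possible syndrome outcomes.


Each stabilizer generator gives a binary (+1 or -1) measurement outcome.
With 6 independent generators:
Total syndromes = 2^6
= 64

64


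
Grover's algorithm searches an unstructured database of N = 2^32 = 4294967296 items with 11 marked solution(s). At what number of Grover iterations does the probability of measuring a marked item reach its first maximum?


After j Grover iterations the success probability is P(j) = sin^2((2j+1)*theta), where sin(theta) = sqrt(k/N).
N = 2^32 = 4294967296, k = 11
sin(theta) = sqrt(k/N) = 5.060767808e-05
theta = arcsin(sqrt(k/N)) = 5.06076781e-05 rad
P(j) reaches its first maximum when (2j+1)*theta is as close as possible to pi/2, i.e. j = round(pi/(4*theta) - 1/2).
pi/(4*theta) - 1/2 = 15518.8479
(For comparison, the common estimate pi/4 * sqrt(N/k) = 15519.3479; the exact maximiser is used here.)
Optimal iterations = 15519

15519


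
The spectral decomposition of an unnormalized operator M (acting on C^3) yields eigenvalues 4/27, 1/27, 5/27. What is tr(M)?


tr(M) = sum of eigenvalues
= 4/27 + 1/27 + 5/27
= 10/27
= 0.3704

0.3704


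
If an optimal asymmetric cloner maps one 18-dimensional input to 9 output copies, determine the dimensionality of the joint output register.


Output space = H^(tensor 9) where dim(H) = 18
dim = 18^9
= 324 (after 2 factors)
= 5832 (after 3 factors)
= 104976 (after 4 factors)
= 1889568 (after 5 factors)
= 34012224 (after 6 factors)
= 612220032 (after 7 factors)
= 11019960576 (after 8 factors)
= 198359290368 (after 9 factors)
= 198359290368

198359290368


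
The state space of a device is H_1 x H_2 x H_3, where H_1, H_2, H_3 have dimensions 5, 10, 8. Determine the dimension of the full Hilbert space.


dim(H_1 x H_2 x H_3) = 5 * 10 * 8
= 50 * 8
= 400

400


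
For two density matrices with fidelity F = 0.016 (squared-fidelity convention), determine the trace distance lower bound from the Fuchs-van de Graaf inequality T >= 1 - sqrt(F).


Fuchs-van de Graaf (squared-fidelity convention): 1 - sqrt(F) <= T <= sqrt(1 - F).
Lower bound: T >= 1 - sqrt(F)
sqrt(F) = sqrt(0.016) = 0.1265
T >= 1 - 0.1265
T >= 0.8735

0.8735


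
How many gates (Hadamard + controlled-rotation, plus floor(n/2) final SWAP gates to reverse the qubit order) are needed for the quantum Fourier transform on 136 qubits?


Hadamard gates: 136
Controlled rotations: n*(n-1)/2 = 136*135/2 = 9180
SWAP gates: floor(n/2) = floor(136/2) = 68
Total = 136 + 9180 + 68
= 9384

9384


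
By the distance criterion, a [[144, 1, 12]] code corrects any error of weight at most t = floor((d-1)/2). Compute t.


Code parameters: [[144, 1, 12]], distance d = 12.
Number of correctable errors = floor((d-1)/2)
= floor((12 - 1)/2)
= floor(11/2)
= 5

5


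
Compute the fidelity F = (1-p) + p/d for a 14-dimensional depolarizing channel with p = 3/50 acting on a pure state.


F = (1-p) + p/d
= (1 - 0.0600) + 0.0600/14
= 0.9400 + 0.0043
= 0.9443

0.9443


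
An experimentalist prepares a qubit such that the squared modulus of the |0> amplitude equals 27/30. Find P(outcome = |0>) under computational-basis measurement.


|alpha|^2 = 27/30 = 0.9000
|beta|^2 = 1 - 27/30 = 3/30 = 0.1000
P(|0>) = |alpha|^2 = 0.9000

0.9000


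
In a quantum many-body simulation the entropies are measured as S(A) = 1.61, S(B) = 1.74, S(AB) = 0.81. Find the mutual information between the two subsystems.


I(A:B) = S(A) + S(B) - S(AB)
= 1.61 + 1.74 - 0.81
= 2.5400

2.5400


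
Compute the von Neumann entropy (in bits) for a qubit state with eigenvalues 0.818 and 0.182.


S = -p*log2(p) - (1-p)*log2(1-p)
p = 0.8180, 1-p = 0.1820
= -0.8180 * log2(0.8180) - 0.1820 * log2(0.1820)
= -(-0.2371) - (-0.4474)
= 0.6844

0.6844


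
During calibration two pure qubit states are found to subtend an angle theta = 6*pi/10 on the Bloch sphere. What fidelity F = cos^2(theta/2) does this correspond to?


For states separated by angle theta on Bloch sphere:
F = cos^2(theta/2)
theta = 6*pi/10 = 1.8850
theta/2 = 0.9425
cos(theta/2) = 0.5878
F = 0.3455

0.3455


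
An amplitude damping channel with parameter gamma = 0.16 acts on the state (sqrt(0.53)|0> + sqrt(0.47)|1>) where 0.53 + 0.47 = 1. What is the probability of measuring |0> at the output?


For amplitude damping with parameter gamma on state sqrt(a)|0> + sqrt(b)|1>:
alpha^2 = 0.53, beta^2 = 0.47
P(|0>) = alpha^2 + gamma * beta^2
= 0.53 + 0.16 * 0.47
= 0.53 + 0.0752
= 0.6052

0.6052


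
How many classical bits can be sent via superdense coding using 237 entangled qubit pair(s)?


Superdense coding allows 2 classical bits per shared entangled pair.
237 pair(s) -> 2 * 237 = 474 classical bits

474


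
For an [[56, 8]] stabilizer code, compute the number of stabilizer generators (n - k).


For an [[n,k]] stabilizer code:
Number of stabilizer generators = n - k
= 56 - 8
= 48

48


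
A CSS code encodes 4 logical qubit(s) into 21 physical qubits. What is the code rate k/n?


Code rate R = k/n
= 4/21
= 0.1905

0.1905


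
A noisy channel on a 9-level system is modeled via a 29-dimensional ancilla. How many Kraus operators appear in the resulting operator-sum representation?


Tracing out the environment in an orthonormal basis {|i>_E} gives Kraus operators K_i = <i|_E U |0>_E.
Number of Kraus operators = dim(H_env) = d_env
= 29

29


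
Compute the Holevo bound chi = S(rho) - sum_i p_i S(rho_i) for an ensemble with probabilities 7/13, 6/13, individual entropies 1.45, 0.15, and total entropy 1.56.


chi = S(rho) - sum_i p_i * S(rho_i)
Weighted entropy = 7/13 * 1.45 + 6/13 * 0.15
= 0.8500
chi = 1.56 - 0.8500
= 0.7100

0.7100


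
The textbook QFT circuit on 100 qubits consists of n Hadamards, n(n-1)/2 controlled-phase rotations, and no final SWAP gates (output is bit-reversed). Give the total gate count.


Hadamard gates: 100
Controlled rotations: n*(n-1)/2 = 100*99/2 = 4950
SWAP gates: 0 (omitted)
Total = 100 + 4950
= 5050

5050


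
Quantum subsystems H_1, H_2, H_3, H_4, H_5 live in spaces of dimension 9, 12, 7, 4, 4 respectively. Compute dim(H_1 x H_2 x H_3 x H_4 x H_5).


dim(H_1 x H_2 x H_3 x H_4 x H_5) = 9 * 12 * 7 * 4 * 4
= 108 * 7 * 4 * 4
= 756 * 4 * 4
= 3024 * 4
= 12096

12096


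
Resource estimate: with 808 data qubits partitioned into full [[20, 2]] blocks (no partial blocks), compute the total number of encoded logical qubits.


Each code block uses 20 physical qubits for 2 logical qubit(s).
Number of complete blocks = floor(808 / 20) = 40
Logical qubits = 40 * 2
= 80

80


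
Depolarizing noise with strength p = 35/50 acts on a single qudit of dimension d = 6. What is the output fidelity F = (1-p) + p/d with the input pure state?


F = (1-p) + p/d
= (1 - 0.7000) + 0.7000/6
= 0.3000 + 0.1167
= 0.4167

0.4167


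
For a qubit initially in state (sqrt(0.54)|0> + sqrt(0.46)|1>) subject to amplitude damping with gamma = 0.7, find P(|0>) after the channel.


For amplitude damping with parameter gamma on state sqrt(a)|0> + sqrt(b)|1>:
alpha^2 = 0.54, beta^2 = 0.46
P(|0>) = alpha^2 + gamma * beta^2
= 0.54 + 0.7 * 0.46
= 0.54 + 0.3220
= 0.8620

0.8620


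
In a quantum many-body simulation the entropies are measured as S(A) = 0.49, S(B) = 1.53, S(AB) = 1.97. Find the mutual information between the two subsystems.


I(A:B) = S(A) + S(B) - S(AB)
= 0.49 + 1.53 - 1.97
= 0.0500

0.0500


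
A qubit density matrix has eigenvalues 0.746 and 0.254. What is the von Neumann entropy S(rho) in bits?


S = -p*log2(p) - (1-p)*log2(1-p)
p = 0.7460, 1-p = 0.2540
= -0.7460 * log2(0.7460) - 0.2540 * log2(0.2540)
= -(-0.3154) - (-0.5022)
= 0.8176

0.8176


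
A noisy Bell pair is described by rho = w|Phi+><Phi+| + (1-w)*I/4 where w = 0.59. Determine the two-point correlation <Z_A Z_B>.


|Phi+> = (|00> + |11>)/sqrt(2)
For the pure Bell state, <Z_A Z_B> = +1 (Bell-state Pauli correlator).
The maximally-mixed part I/4 has tr(I/4 * P tensor P) = 0 for any traceless Pauli P.
So <Z_A Z_B>_rho = w * (+1) + (1 - w) * 0
= 0.59 * (+1)
= 0.5900

0.5900


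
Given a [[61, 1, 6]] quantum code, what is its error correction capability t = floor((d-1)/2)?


Code parameters: [[61, 1, 6]], distance d = 6.
Number of correctable errors = floor((d-1)/2)
= floor((6 - 1)/2)
= floor(5/2)
= 2

2


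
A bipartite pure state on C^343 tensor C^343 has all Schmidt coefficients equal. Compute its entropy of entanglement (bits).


For a maximally entangled state in d x d:
S = log2(d) = log2(343)
= 8.4221

8.4221


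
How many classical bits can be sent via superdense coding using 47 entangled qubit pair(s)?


Superdense coding allows 2 classical bits per shared entangled pair.
47 pair(s) -> 2 * 47 = 94 classical bits

94


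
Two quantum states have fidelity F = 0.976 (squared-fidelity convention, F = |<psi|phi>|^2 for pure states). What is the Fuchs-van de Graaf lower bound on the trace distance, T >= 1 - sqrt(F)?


Fuchs-van de Graaf (squared-fidelity convention): 1 - sqrt(F) <= T <= sqrt(1 - F).
Lower bound: T >= 1 - sqrt(F)
sqrt(F) = sqrt(0.976) = 0.9879
T >= 1 - 0.9879
T >= 0.0121

0.0121


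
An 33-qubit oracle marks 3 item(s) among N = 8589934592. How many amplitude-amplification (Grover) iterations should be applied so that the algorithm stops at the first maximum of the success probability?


After j Grover iterations the success probability is P(j) = sin^2((2j+1)*theta), where sin(theta) = sqrt(k/N).
N = 2^33 = 8589934592, k = 3
sin(theta) = sqrt(k/N) = 1.868812365e-05
theta = arcsin(sqrt(k/N)) = 1.868812365e-05 rad
P(j) reaches its first maximum when (2j+1)*theta is as close as possible to pi/2, i.e. j = round(pi/(4*theta) - 1/2).
pi/(4*theta) - 1/2 = 42026.0928
(For comparison, the common estimate pi/4 * sqrt(N/k) = 42026.5928; the exact maximiser is used here.)
Optimal iterations = 42026

42026


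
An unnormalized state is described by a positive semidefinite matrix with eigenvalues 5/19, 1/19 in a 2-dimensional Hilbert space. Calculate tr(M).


tr(M) = sum of eigenvalues
= 5/19 + 1/19
= 6/19
= 0.3158

0.3158


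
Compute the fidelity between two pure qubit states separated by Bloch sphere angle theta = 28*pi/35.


For states separated by angle theta on Bloch sphere:
F = cos^2(theta/2)
theta = 28*pi/35 = 2.5133
theta/2 = 1.2566
cos(theta/2) = 0.3090
F = 0.0955

0.0955


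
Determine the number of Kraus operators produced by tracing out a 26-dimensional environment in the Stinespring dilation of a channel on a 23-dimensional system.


Tracing out the environment in an orthonormal basis {|i>_E} gives Kraus operators K_i = <i|_E U |0>_E.
Number of Kraus operators = dim(H_env) = d_env
= 26

26


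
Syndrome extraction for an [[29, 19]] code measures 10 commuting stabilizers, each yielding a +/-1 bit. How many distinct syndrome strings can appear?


Each stabilizer generator gives a binary (+1 or -1) measurement outcome.
With 10 independent generators:
Total syndromes = 2^10
= 1024

1024


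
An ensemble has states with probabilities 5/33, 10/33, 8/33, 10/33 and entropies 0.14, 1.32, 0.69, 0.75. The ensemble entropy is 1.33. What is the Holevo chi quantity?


chi = S(rho) - sum_i p_i * S(rho_i)
Weighted entropy = 5/33 * 0.14 + 10/33 * 1.32 + 8/33 * 0.69 + 10/33 * 0.75
= 0.8158
chi = 1.33 - 0.8158
= 0.5142

0.5142


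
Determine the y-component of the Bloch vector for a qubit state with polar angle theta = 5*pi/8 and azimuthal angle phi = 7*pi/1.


theta = 1.9635, phi = 21.9911
r_y = sin(theta)*sin(phi) = 0.9239 * 0.0000
r_y = 0.0000

0.0000


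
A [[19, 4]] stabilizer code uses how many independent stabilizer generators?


For an [[n,k]] stabilizer code:
Number of stabilizer generators = n - k
= 19 - 4
= 15

15


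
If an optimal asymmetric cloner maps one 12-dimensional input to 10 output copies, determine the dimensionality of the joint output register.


Output space = H^(tensor 10) where dim(H) = 12
dim = 12^10
= 144 (after 2 factors)
= 1728 (after 3 factors)
= 20736 (after 4 factors)
= 248832 (after 5 factors)
= 2985984 (after 6 factors)
= 35831808 (after 7 factors)
= 429981696 (after 8 factors)
= 5159780352 (after 9 factors)
= 61917364224 (after 10 factors)
= 61917364224

61917364224


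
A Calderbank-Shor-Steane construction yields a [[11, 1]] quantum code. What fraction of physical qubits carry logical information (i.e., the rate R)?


Code rate R = k/n
= 1/11
= 0.0909

0.0909


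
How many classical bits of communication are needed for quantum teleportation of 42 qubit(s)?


Quantum teleportation requires 2 classical bits per qubit teleported.
42 qubit(s) -> 2 * 42 = 84 classical bits

84


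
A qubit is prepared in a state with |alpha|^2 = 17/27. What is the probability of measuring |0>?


|alpha|^2 = 17/27 = 0.6296
|beta|^2 = 1 - 17/27 = 10/27 = 0.3704
P(|0>) = |alpha|^2 = 0.6296

0.6296


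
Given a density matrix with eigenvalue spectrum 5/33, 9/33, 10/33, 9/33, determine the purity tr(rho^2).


tr(rho^2) = sum of eigenvalues squared
= (5/33)^2 + (9/33)^2 + (10/33)^2 + (9/33)^2
= (25 + 81 + 100 + 81) / 1089
= 287/1089
= 0.2635

0.2635


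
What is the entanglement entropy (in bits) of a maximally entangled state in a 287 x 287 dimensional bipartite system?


For a maximally entangled state in d x d:
S = log2(d) = log2(287)
= 8.1649

8.1649


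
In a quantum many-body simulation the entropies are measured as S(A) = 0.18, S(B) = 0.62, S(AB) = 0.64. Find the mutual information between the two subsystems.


I(A:B) = S(A) + S(B) - S(AB)
= 0.18 + 0.62 - 0.64
= 0.1600

0.1600


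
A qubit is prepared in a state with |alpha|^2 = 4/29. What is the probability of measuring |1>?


|alpha|^2 = 4/29 = 0.1379
|beta|^2 = 1 - 4/29 = 25/29 = 0.8621
P(|1>) = |beta|^2 = 0.8621

0.8621


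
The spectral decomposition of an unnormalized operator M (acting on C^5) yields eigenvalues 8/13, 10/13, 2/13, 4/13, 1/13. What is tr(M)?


tr(M) = sum of eigenvalues
= 8/13 + 10/13 + 2/13 + 4/13 + 1/13
= 25/13
= 1.9231

1.9231


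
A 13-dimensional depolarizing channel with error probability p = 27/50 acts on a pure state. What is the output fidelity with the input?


F = (1-p) + p/d
= (1 - 0.5400) + 0.5400/13
= 0.4600 + 0.0415
= 0.5015

0.5015


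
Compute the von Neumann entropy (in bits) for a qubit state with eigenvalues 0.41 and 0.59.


S = -p*log2(p) - (1-p)*log2(1-p)
p = 0.4100, 1-p = 0.5900
= -0.4100 * log2(0.4100) - 0.5900 * log2(0.5900)
= -(-0.5274) - (-0.4491)
= 0.9765

0.9765


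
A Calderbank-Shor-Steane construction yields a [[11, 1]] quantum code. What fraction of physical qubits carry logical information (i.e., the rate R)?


Code rate R = k/n
= 1/11
= 0.0909

0.0909


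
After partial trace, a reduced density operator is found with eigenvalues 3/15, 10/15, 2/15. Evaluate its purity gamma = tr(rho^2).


tr(rho^2) = sum of eigenvalues squared
= (3/15)^2 + (10/15)^2 + (2/15)^2
= (9 + 100 + 4) / 225
= 113/225
= 0.5022

0.5022


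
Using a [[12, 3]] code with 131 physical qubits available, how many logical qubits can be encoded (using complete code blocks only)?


Each code block uses 12 physical qubits for 3 logical qubit(s).
Number of complete blocks = floor(131 / 12) = 10
Logical qubits = 10 * 3
= 30

30


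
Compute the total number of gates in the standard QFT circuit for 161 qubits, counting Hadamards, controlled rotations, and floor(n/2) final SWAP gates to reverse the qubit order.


Hadamard gates: 161
Controlled rotations: n*(n-1)/2 = 161*160/2 = 12880
SWAP gates: floor(n/2) = floor(161/2) = 80
Total = 161 + 12880 + 80
= 13121

13121


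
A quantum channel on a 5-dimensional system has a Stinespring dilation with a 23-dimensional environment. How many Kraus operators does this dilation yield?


Tracing out the environment in an orthonormal basis {|i>_E} gives Kraus operators K_i = <i|_E U |0>_E.
Number of Kraus operators = dim(H_env) = d_env
= 23

23


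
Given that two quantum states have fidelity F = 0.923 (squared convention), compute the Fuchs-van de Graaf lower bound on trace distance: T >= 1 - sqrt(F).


Fuchs-van de Graaf (squared-fidelity convention): 1 - sqrt(F) <= T <= sqrt(1 - F).
Lower bound: T >= 1 - sqrt(F)
sqrt(F) = sqrt(0.923) = 0.9607
T >= 1 - 0.9607
T >= 0.0393

0.0393


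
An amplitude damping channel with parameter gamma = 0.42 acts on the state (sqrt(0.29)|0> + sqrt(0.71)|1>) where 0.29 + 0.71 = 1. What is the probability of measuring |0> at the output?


For amplitude damping with parameter gamma on state sqrt(a)|0> + sqrt(b)|1>:
alpha^2 = 0.29, beta^2 = 0.71
P(|0>) = alpha^2 + gamma * beta^2
= 0.29 + 0.42 * 0.71
= 0.29 + 0.2982
= 0.5882

0.5882


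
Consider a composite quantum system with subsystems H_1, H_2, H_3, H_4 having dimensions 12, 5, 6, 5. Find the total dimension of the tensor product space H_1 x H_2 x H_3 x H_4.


dim(H_1 x H_2 x H_3 x H_4) = 12 * 5 * 6 * 5
= 60 * 6 * 5
= 360 * 5
= 1800

1800


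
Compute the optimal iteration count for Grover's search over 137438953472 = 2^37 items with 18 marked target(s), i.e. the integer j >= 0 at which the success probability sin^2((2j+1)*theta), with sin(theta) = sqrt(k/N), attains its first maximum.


After j Grover iterations the success probability is P(j) = sin^2((2j+1)*theta), where sin(theta) = sqrt(k/N).
N = 2^37 = 137438953472, k = 18
sin(theta) = sqrt(k/N) = 1.14440918e-05
theta = arcsin(sqrt(k/N)) = 1.14440918e-05 rad
P(j) reaches its first maximum when (2j+1)*theta is as close as possible to pi/2, i.e. j = round(pi/(4*theta) - 1/2).
pi/(4*theta) - 1/2 = 68628.6387
(For comparison, the common estimate pi/4 * sqrt(N/k) = 68629.1387; the exact maximiser is used here.)
Optimal iterations = 68629

68629


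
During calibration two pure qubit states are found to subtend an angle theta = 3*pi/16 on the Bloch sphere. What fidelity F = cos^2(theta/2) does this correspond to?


For states separated by angle theta on Bloch sphere:
F = cos^2(theta/2)
theta = 3*pi/16 = 0.5890
theta/2 = 0.2945
cos(theta/2) = 0.9569
F = 0.9157

0.9157


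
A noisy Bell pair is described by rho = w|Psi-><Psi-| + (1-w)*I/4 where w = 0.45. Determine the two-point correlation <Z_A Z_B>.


|Psi-> = (|01> - |10>)/sqrt(2)
For the pure Bell state, <Z_A Z_B> = -1 (Bell-state Pauli correlator).
The maximally-mixed part I/4 has tr(I/4 * P tensor P) = 0 for any traceless Pauli P.
So <Z_A Z_B>_rho = w * (-1) + (1 - w) * 0
= 0.45 * (-1)
= -0.4500

-0.4500


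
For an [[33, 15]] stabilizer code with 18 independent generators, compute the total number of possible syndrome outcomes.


Each stabilizer generator gives a binary (+1 or -1) measurement outcome.
With 18 independent generators:
Total syndromes = 2^18
= 262144

262144


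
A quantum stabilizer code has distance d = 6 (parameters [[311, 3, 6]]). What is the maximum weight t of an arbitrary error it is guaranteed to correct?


Code parameters: [[311, 3, 6]], distance d = 6.
Number of correctable errors = floor((d-1)/2)
= floor((6 - 1)/2)
= floor(5/2)
= 2

2


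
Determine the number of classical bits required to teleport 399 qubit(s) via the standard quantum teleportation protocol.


Quantum teleportation requires 2 classical bits per qubit teleported.
399 qubit(s) -> 2 * 399 = 798 classical bits

798


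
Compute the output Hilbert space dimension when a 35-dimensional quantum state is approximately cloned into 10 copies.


Output space = H^(tensor 10) where dim(H) = 35
dim = 35^10
= 1225 (after 2 factors)
= 42875 (after 3 factors)
= 1500625 (after 4 factors)
= 52521875 (after 5 factors)
= 1838265625 (after 6 factors)
= 64339296875 (after 7 factors)
= 2251875390625 (after 8 factors)
= 78815638671875 (after 9 factors)
= 2758547353515625 (after 10 factors)
= 2758547353515625

2758547353515625


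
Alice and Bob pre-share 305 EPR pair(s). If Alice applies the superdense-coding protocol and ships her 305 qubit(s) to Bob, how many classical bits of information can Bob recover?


Superdense coding allows 2 classical bits per shared entangled pair.
305 pair(s) -> 2 * 305 = 610 classical bits

610


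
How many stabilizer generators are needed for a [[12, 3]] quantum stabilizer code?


For an [[n,k]] stabilizer code:
Number of stabilizer generators = n - k
= 12 - 3
= 9

9


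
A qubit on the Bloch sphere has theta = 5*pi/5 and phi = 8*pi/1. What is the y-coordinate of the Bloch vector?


theta = 3.1416, phi = 25.1327
r_y = sin(theta)*sin(phi) = 0.0000 * 0.0000
r_y = 0.0000

0.0000


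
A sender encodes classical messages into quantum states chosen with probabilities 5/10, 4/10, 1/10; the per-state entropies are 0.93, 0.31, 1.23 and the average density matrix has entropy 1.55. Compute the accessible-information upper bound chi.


chi = S(rho) - sum_i p_i * S(rho_i)
Weighted entropy = 5/10 * 0.93 + 4/10 * 0.31 + 1/10 * 1.23
= 0.7120
chi = 1.55 - 0.7120
= 0.8380

0.8380


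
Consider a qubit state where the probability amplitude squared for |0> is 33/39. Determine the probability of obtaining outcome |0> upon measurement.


|alpha|^2 = 33/39 = 0.8462
|beta|^2 = 1 - 33/39 = 6/39 = 0.1538
P(|0>) = |alpha|^2 = 0.8462

0.8462


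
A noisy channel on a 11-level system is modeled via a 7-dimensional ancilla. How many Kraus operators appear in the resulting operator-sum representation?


Tracing out the environment in an orthonormal basis {|i>_E} gives Kraus operators K_i = <i|_E U |0>_E.
Number of Kraus operators = dim(H_env) = d_env
= 7

7


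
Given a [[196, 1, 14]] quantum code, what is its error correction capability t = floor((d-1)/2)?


Code parameters: [[196, 1, 14]], distance d = 14.
Number of correctable errors = floor((d-1)/2)
= floor((14 - 1)/2)
= floor(13/2)
= 6

6


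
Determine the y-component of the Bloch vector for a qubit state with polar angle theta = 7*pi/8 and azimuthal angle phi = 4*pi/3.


theta = 2.7489, phi = 4.1888
r_y = sin(theta)*sin(phi) = 0.3827 * -0.8660
r_y = -0.3314

-0.3314


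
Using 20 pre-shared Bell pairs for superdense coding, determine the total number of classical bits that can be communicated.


Superdense coding allows 2 classical bits per shared entangled pair.
20 pair(s) -> 2 * 20 = 40 classical bits

40


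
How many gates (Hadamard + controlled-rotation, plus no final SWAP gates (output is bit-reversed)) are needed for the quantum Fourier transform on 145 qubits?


Hadamard gates: 145
Controlled rotations: n*(n-1)/2 = 145*144/2 = 10440
SWAP gates: 0 (omitted)
Total = 145 + 10440
= 10585

10585


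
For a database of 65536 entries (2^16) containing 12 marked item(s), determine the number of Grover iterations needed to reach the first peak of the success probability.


After j Grover iterations the success probability is P(j) = sin^2((2j+1)*theta), where sin(theta) = sqrt(k/N).
N = 2^16 = 65536, k = 12
sin(theta) = sqrt(k/N) = 0.01353164693
theta = arcsin(sqrt(k/N)) = 0.01353205992 rad
P(j) reaches its first maximum when (2j+1)*theta is as close as possible to pi/2, i.e. j = round(pi/(4*theta) - 1/2).
pi/(4*theta) - 1/2 = 57.5398
(For comparison, the common estimate pi/4 * sqrt(N/k) = 58.0416; the exact maximiser is used here.)
Optimal iterations = 58

58


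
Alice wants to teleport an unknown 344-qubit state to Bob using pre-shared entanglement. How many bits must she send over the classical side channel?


Quantum teleportation requires 2 classical bits per qubit teleported.
344 qubit(s) -> 2 * 344 = 688 classical bits

688


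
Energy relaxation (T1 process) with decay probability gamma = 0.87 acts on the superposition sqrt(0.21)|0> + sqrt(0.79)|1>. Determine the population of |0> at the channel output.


For amplitude damping with parameter gamma on state sqrt(a)|0> + sqrt(b)|1>:
alpha^2 = 0.21, beta^2 = 0.79
P(|0>) = alpha^2 + gamma * beta^2
= 0.21 + 0.87 * 0.79
= 0.21 + 0.6873
= 0.8973

0.8973


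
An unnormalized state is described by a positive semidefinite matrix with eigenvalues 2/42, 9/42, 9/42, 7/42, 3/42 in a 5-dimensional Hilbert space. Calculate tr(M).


tr(M) = sum of eigenvalues
= 2/42 + 9/42 + 9/42 + 7/42 + 3/42
= 30/42
= 0.7143

0.7143


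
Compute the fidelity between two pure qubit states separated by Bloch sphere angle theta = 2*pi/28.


For states separated by angle theta on Bloch sphere:
F = cos^2(theta/2)
theta = 2*pi/28 = 0.2244
theta/2 = 0.1122
cos(theta/2) = 0.9937
F = 0.9875

0.9875


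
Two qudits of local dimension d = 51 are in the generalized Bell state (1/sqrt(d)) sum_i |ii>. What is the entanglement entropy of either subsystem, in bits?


For a maximally entangled state in d x d:
S = log2(d) = log2(51)
= 5.6724

5.6724


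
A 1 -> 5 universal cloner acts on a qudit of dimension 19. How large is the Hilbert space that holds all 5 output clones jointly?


Output space = H^(tensor 5) where dim(H) = 19
dim = 19^5
= 361 (after 2 factors)
= 6859 (after 3 factors)
= 130321 (after 4 factors)
= 2476099 (after 5 factors)
= 2476099

2476099


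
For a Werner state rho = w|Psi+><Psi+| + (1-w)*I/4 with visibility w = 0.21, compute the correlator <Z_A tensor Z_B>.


|Psi+> = (|01> + |10>)/sqrt(2)
For the pure Bell state, <Z_A Z_B> = -1 (Bell-state Pauli correlator).
The maximally-mixed part I/4 has tr(I/4 * P tensor P) = 0 for any traceless Pauli P.
So <Z_A Z_B>_rho = w * (-1) + (1 - w) * 0
= 0.21 * (-1)
= -0.2100

-0.2100


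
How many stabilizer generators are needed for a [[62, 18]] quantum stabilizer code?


For an [[n,k]] stabilizer code:
Number of stabilizer generators = n - k
= 62 - 18
= 44

44


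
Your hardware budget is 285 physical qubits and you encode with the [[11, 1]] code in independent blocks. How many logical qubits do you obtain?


Each code block uses 11 physical qubits for 1 logical qubit(s).
Number of complete blocks = floor(285 / 11) = 25
Logical qubits = 25 * 1
= 25

25


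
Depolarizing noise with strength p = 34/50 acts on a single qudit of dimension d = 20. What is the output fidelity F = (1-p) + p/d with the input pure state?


F = (1-p) + p/d
= (1 - 0.6800) + 0.6800/20
= 0.3200 + 0.0340
= 0.3540

0.3540


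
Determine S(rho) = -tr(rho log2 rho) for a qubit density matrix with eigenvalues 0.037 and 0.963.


S = -p*log2(p) - (1-p)*log2(1-p)
p = 0.0370, 1-p = 0.9630
= -0.0370 * log2(0.0370) - 0.9630 * log2(0.9630)
= -(-0.1760) - (-0.0524)
= 0.2284

0.2284


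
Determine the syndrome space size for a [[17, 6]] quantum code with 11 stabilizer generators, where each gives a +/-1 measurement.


Each stabilizer generator gives a binary (+1 or -1) measurement outcome.
With 11 independent generators:
Total syndromes = 2^11
= 2048

2048


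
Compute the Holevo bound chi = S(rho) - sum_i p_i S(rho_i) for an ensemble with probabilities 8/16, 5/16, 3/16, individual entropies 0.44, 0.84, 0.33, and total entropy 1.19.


chi = S(rho) - sum_i p_i * S(rho_i)
Weighted entropy = 8/16 * 0.44 + 5/16 * 0.84 + 3/16 * 0.33
= 0.5444
chi = 1.19 - 0.5444
= 0.6456

0.6456


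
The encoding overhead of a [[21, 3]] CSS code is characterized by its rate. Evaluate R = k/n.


Code rate R = k/n
= 3/21
= 0.1429

0.1429


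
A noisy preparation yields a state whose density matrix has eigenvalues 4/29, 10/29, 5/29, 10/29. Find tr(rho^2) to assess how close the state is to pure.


tr(rho^2) = sum of eigenvalues squared
= (4/29)^2 + (10/29)^2 + (5/29)^2 + (10/29)^2
= (16 + 100 + 25 + 100) / 841
= 241/841
= 0.2866

0.2866


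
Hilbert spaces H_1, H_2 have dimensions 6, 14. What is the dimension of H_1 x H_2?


dim(H_1 x H_2) = 6 * 14
= 84

84


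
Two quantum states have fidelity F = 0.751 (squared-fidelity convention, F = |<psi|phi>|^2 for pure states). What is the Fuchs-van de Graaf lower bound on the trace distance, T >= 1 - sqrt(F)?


Fuchs-van de Graaf (squared-fidelity convention): 1 - sqrt(F) <= T <= sqrt(1 - F).
Lower bound: T >= 1 - sqrt(F)
sqrt(F) = sqrt(0.751) = 0.8666
T >= 1 - 0.8666
T >= 0.1334

0.1334


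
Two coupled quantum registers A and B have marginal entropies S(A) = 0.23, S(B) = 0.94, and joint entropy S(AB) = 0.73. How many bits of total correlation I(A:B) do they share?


I(A:B) = S(A) + S(B) - S(AB)
= 0.23 + 0.94 - 0.73
= 0.4400

0.4400


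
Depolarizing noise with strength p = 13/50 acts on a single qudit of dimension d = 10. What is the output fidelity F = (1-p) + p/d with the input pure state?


F = (1-p) + p/d
= (1 - 0.2600) + 0.2600/10
= 0.7400 + 0.0260
= 0.7660

0.7660


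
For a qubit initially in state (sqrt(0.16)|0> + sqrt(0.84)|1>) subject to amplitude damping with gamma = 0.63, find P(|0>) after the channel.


For amplitude damping with parameter gamma on state sqrt(a)|0> + sqrt(b)|1>:
alpha^2 = 0.16, beta^2 = 0.84
P(|0>) = alpha^2 + gamma * beta^2
= 0.16 + 0.63 * 0.84
= 0.16 + 0.5292
= 0.6892

0.6892


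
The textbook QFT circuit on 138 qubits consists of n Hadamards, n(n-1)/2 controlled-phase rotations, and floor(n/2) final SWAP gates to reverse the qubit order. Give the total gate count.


Hadamard gates: 138
Controlled rotations: n*(n-1)/2 = 138*137/2 = 9453
SWAP gates: floor(n/2) = floor(138/2) = 69
Total = 138 + 9453 + 69
= 9660

9660


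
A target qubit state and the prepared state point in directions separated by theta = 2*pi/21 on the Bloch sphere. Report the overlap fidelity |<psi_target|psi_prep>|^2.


For states separated by angle theta on Bloch sphere:
F = cos^2(theta/2)
theta = 2*pi/21 = 0.2992
theta/2 = 0.1496
cos(theta/2) = 0.9888
F = 0.9778

0.9778


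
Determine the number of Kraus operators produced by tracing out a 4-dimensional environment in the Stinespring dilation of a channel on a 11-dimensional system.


Tracing out the environment in an orthonormal basis {|i>_E} gives Kraus operators K_i = <i|_E U |0>_E.
Number of Kraus operators = dim(H_env) = d_env
= 4

4


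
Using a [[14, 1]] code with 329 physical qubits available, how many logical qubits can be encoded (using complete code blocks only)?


Each code block uses 14 physical qubits for 1 logical qubit(s).
Number of complete blocks = floor(329 / 14) = 23
Logical qubits = 23 * 1
= 23

23


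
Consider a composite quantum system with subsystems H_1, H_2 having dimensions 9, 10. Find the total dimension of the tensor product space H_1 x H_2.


dim(H_1 x H_2) = 9 * 10
= 90

90


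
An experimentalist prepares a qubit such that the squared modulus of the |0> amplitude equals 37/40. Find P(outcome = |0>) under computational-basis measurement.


|alpha|^2 = 37/40 = 0.9250
|beta|^2 = 1 - 37/40 = 3/40 = 0.0750
P(|0>) = |alpha|^2 = 0.9250

0.9250


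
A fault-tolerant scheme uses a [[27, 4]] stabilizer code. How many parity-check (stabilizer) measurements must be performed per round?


For an [[n,k]] stabilizer code:
Number of stabilizer generators = n - k
= 27 - 4
= 23

23


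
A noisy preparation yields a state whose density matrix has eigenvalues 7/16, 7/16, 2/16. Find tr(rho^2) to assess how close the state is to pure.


tr(rho^2) = sum of eigenvalues squared
= (7/16)^2 + (7/16)^2 + (2/16)^2
= (49 + 49 + 4) / 256
= 102/256
= 0.3984

0.3984


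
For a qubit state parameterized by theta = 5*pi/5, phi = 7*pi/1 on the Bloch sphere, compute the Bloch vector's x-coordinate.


theta = 3.1416, phi = 21.9911
r_x = sin(theta)*cos(phi) = 0.0000 * -1.0000
r_x = 0.0000

0.0000


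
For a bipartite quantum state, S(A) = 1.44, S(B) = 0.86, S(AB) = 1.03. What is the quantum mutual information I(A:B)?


I(A:B) = S(A) + S(B) - S(AB)
= 1.44 + 0.86 - 1.03
= 1.2700

1.2700


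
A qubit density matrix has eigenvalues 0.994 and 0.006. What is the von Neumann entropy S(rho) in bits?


S = -p*log2(p) - (1-p)*log2(1-p)
p = 0.9940, 1-p = 0.0060
= -0.9940 * log2(0.9940) - 0.0060 * log2(0.0060)
= -(-0.0086) - (-0.0443)
= 0.0529

0.0529


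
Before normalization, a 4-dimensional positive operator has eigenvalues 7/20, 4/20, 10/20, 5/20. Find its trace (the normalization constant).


tr(M) = sum of eigenvalues
= 7/20 + 4/20 + 10/20 + 5/20
= 26/20
= 1.3000

1.3000


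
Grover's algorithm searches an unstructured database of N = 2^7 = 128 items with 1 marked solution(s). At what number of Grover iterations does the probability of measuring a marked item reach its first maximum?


After j Grover iterations the success probability is P(j) = sin^2((2j+1)*theta), where sin(theta) = sqrt(k/N).
N = 2^7 = 128, k = 1
sin(theta) = sqrt(k/N) = 0.08838834765
theta = arcsin(sqrt(k/N)) = 0.08850384314 rad
P(j) reaches its first maximum when (2j+1)*theta is as close as possible to pi/2, i.e. j = round(pi/(4*theta) - 1/2).
pi/(4*theta) - 1/2 = 8.3742
(For comparison, the common estimate pi/4 * sqrt(N/k) = 8.8858; the exact maximiser is used here.)
Optimal iterations = 8

8


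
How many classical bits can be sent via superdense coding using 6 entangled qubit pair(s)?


Superdense coding allows 2 classical bits per shared entangled pair.
6 pair(s) -> 2 * 6 = 12 classical bits

12


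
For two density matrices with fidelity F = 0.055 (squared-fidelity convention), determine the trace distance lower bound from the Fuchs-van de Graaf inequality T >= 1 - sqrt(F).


Fuchs-van de Graaf (squared-fidelity convention): 1 - sqrt(F) <= T <= sqrt(1 - F).
Lower bound: T >= 1 - sqrt(F)
sqrt(F) = sqrt(0.055) = 0.2345
T >= 1 - 0.2345
T >= 0.7655

0.7655


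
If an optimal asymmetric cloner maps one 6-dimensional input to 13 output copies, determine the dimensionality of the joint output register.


Output space = H^(tensor 13) where dim(H) = 6
dim = 6^13
= 36 (after 2 factors)
= 216 (after 3 factors)
= 1296 (after 4 factors)
= 7776 (after 5 factors)
= 46656 (after 6 factors)
= 279936 (after 7 factors)
= 1679616 (after 8 factors)
= 10077696 (after 9 factors)
= 60466176 (after 10 factors)
= 362797056 (after 11 factors)
= 2176782336 (after 12 factors)
= 13060694016 (after 13 factors)
= 13060694016

13060694016


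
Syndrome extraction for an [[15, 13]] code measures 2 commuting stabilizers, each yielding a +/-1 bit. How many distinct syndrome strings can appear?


Each stabilizer generator gives a binary (+1 or -1) measurement outcome.
With 2 independent generators:
Total syndromes = 2^2
= 4

4


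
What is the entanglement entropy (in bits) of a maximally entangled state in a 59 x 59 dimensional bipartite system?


For a maximally entangled state in d x d:
S = log2(d) = log2(59)
= 5.8826

5.8826


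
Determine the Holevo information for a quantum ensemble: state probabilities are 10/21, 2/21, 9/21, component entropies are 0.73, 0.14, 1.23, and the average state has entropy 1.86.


chi = S(rho) - sum_i p_i * S(rho_i)
Weighted entropy = 10/21 * 0.73 + 2/21 * 0.14 + 9/21 * 1.23
= 0.8881
chi = 1.86 - 0.8881
= 0.9719

0.9719


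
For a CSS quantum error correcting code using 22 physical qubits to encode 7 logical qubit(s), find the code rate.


Code rate R = k/n
= 7/22
= 0.3182

0.3182


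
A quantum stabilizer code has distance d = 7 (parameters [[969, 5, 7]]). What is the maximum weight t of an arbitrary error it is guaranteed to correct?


Code parameters: [[969, 5, 7]], distance d = 7.
Number of correctable errors = floor((d-1)/2)
= floor((7 - 1)/2)
= floor(6/2)
= 3

3


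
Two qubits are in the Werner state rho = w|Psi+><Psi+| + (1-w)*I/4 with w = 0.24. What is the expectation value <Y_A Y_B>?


|Psi+> = (|01> + |10>)/sqrt(2)
For the pure Bell state, <Y_A Y_B> = +1 (Bell-state Pauli correlator).
The maximally-mixed part I/4 has tr(I/4 * P tensor P) = 0 for any traceless Pauli P.
So <Y_A Y_B>_rho = w * (+1) + (1 - w) * 0
= 0.24 * (+1)
= 0.2400

0.2400


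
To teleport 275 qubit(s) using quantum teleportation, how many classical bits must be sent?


Quantum teleportation requires 2 classical bits per qubit teleported.
275 qubit(s) -> 2 * 275 = 550 classical bits

550


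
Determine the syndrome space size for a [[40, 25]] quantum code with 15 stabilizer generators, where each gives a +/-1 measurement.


Each stabilizer generator gives a binary (+1 or -1) measurement outcome.
With 15 independent generators:
Total syndromes = 2^15
= 32768

32768


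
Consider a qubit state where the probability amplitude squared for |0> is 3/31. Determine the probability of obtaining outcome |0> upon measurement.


|alpha|^2 = 3/31 = 0.0968
|beta|^2 = 1 - 3/31 = 28/31 = 0.9032
P(|0>) = |alpha|^2 = 0.0968

0.0968


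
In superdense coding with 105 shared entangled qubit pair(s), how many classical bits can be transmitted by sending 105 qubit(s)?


Superdense coding allows 2 classical bits per shared entangled pair.
105 pair(s) -> 2 * 105 = 210 classical bits

210


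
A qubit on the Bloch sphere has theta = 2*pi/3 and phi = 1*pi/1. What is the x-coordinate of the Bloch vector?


theta = 2.0944, phi = 3.1416
r_x = sin(theta)*cos(phi) = 0.8660 * -1.0000
r_x = -0.8660

-0.8660


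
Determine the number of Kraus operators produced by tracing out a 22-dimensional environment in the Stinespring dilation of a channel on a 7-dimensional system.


Tracing out the environment in an orthonormal basis {|i>_E} gives Kraus operators K_i = <i|_E U |0>_E.
Number of Kraus operators = dim(H_env) = d_env
= 22

22


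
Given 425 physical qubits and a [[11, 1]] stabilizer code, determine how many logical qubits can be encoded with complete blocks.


Each code block uses 11 physical qubits for 1 logical qubit(s).
Number of complete blocks = floor(425 / 11) = 38
Logical qubits = 38 * 1
= 38

38


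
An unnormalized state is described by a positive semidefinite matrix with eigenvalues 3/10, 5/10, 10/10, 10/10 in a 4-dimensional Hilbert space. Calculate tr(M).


tr(M) = sum of eigenvalues
= 3/10 + 5/10 + 10/10 + 10/10
= 28/10
= 2.8000

2.8000


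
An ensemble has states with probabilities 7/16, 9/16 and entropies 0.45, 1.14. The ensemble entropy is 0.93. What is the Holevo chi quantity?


chi = S(rho) - sum_i p_i * S(rho_i)
Weighted entropy = 7/16 * 0.45 + 9/16 * 1.14
= 0.8381
chi = 0.93 - 0.8381
= 0.0919

0.0919


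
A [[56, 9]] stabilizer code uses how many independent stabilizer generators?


For an [[n,k]] stabilizer code:
Number of stabilizer generators = n - k
= 56 - 9
= 47

47


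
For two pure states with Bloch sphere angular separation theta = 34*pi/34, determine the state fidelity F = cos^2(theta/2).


For states separated by angle theta on Bloch sphere:
F = cos^2(theta/2)
theta = 34*pi/34 = 3.1416
theta/2 = 1.5708
cos(theta/2) = 0.0000
F = 0.0000

0.0000


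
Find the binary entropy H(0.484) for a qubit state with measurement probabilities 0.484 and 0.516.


S = -p*log2(p) - (1-p)*log2(1-p)
p = 0.4840, 1-p = 0.5160
= -0.4840 * log2(0.4840) - 0.5160 * log2(0.5160)
= -(-0.5067) - (-0.4926)
= 0.9993

0.9993


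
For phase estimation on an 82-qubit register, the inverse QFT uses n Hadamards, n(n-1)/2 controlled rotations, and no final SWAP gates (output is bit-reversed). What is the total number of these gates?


Hadamard gates: 82
Controlled rotations: n*(n-1)/2 = 82*81/2 = 3321
SWAP gates: 0 (omitted)
Total = 82 + 3321
= 3403

3403


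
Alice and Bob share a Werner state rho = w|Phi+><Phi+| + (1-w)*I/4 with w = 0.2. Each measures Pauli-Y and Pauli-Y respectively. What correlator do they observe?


|Phi+> = (|00> + |11>)/sqrt(2)
For the pure Bell state, <Y_A Y_B> = -1 (Bell-state Pauli correlator).
The maximally-mixed part I/4 has tr(I/4 * P tensor P) = 0 for any traceless Pauli P.
So <Y_A Y_B>_rho = w * (-1) + (1 - w) * 0
= 0.2 * (-1)
= -0.2000

-0.2000
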